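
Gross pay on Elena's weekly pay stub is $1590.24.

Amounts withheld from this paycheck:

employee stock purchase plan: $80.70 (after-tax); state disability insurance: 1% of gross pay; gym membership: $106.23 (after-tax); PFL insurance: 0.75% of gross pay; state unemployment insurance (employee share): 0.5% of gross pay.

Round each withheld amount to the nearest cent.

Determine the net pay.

State disability insurance: $1590.24 × 0.01 = $15.90
PFL insurance: $1590.24 × 0.0075 = $11.93
State unemployment insurance (employee share): $1590.24 × 0.005 = $7.95
Gym membership: $106.23
Employee stock purchase plan: $80.70
Total deductions = $15.90 + $11.93 + $7.95 + $106.23 + $80.70 = $222.71
Net pay = $1590.24 − $222.71 = $1367.53

$1367.53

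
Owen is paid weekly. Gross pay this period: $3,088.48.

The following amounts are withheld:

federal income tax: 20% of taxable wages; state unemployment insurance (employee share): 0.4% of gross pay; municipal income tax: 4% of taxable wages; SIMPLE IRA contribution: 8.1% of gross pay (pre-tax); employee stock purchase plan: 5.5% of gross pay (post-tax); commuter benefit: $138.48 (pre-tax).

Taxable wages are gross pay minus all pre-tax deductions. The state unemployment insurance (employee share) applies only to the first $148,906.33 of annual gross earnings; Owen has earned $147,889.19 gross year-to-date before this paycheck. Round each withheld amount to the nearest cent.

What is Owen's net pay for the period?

SIMPLE IRA contribution: $3,088.48 × 0.081 = $250.17
Commuter benefit: $138.48
Pre-tax total = $250.17 + $138.48 = $388.65
Taxable wages = $3,088.48 − $388.65 = $2,699.83
Federal income tax: $2,699.83 × 0.2 = $539.97
Municipal income tax: $2,699.83 × 0.04 = $107.99
State unemployment insurance (employee share): only $148,906.33 − $147,889.19 = $1,017.14 of this check is subject → $1,017.14 × 0.004 = $4.07
Employee stock purchase plan: $3,088.48 × 0.055 = $169.87
Total deductions = $250.17 + $138.48 + $539.97 + $107.99 + $4.07 + $169.87 = $1,210.55
Net pay = $3,088.48 − $1,210.55 = $1,877.93

$1,877.93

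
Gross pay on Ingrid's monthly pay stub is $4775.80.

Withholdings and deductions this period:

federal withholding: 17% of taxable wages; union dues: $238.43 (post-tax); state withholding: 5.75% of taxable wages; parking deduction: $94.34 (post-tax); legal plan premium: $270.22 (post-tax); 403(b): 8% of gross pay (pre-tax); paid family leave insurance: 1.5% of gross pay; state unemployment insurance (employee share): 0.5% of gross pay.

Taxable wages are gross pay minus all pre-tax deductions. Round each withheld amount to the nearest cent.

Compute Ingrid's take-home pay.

$2695.65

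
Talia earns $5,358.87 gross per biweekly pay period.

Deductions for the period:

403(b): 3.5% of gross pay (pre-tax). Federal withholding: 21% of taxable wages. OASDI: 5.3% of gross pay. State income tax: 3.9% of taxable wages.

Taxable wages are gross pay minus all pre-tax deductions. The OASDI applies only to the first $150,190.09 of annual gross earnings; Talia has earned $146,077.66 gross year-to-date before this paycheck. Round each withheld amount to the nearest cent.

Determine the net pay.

$3,665.69

403(b): $5,358.87 × 0.035 = $187.56
Taxable wages = $5,358.87 − $187.56 = $5,171.31
State income tax: $5,171.31 × 0.039 = $201.68
Federal withholding: $5,171.31 × 0.21 = $1,085.98
OASDI: only $150,190.09 − $146,077.66 = $4,112.43 of this check is subject → $4,112.43 × 0.053 = $217.96
Total deductions = $187.56 + $201.68 + $1,085.98 + $217.96 = $1,693.18
Net pay = $5,358.87 − $1,693.18 = $3,665.69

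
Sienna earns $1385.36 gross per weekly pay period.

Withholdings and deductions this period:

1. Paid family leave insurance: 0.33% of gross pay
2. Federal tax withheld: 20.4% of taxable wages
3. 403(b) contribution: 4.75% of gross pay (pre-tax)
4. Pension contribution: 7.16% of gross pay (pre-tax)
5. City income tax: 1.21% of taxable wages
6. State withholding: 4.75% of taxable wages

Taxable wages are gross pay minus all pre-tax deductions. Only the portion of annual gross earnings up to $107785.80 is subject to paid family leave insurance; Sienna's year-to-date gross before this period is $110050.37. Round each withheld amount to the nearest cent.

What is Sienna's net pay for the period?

$898.67

Pension contribution: $1385.36 × 0.0716 = $99.19
403(b) contribution: $1385.36 × 0.0475 = $65.80
Pre-tax total = $99.19 + $65.80 = $164.99
Taxable wages = $1385.36 − $164.99 = $1220.37
Federal tax withheld: $1220.37 × 0.204 = $248.96
State withholding: $1220.37 × 0.0475 = $57.97
City income tax: $1220.37 × 0.0121 = $14.77
Paid family leave insurance: annual cap $107785.80 already reached (YTD $110050.37), so $0.00
Total deductions = $99.19 + $65.80 + $248.96 + $57.97 + $14.77 + $0.00 = $486.69
Net pay = $1385.36 − $486.69 = $898.67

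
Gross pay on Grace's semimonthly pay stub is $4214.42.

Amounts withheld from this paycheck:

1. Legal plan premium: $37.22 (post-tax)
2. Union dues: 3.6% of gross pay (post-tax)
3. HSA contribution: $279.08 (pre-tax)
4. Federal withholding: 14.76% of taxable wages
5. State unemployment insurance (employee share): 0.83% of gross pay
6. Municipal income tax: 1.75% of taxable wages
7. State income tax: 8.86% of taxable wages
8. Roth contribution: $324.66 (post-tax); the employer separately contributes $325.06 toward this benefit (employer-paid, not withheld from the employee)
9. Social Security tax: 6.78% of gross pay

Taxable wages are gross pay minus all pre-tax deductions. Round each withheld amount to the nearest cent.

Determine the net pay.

$2102.62

HSA contribution: $279.08
Taxable wages = $4214.42 − $279.08 = $3935.34
Municipal income tax: $3935.34 × 0.0175 = $68.87
State income tax: $3935.34 × 0.0886 = $348.67
Federal withholding: $3935.34 × 0.1476 = $580.86
Social Security tax: $4214.42 × 0.0678 = $285.74
State unemployment insurance (employee share): $4214.42 × 0.0083 = $34.98
Union dues: $4214.42 × 0.036 = $151.72
Roth contribution: $324.66
Legal plan premium: $37.22
(Employer's $325.06 toward Roth contribution is not withheld from the employee.)
Total deductions = $279.08 + $68.87 + $348.67 + $580.86 + $285.74 + $34.98 + $151.72 + $324.66 + $37.22 = $2111.80
Net pay = $4214.42 − $2111.80 = $2102.62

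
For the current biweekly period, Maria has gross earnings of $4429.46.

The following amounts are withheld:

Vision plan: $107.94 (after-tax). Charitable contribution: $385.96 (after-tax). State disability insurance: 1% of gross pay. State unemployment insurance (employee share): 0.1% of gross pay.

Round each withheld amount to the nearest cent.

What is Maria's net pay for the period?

$3886.84

State unemployment insurance (employee share): $4429.46 × 0.001 = $4.43
State disability insurance: $4429.46 × 0.01 = $44.29
Vision plan: $107.94
Charitable contribution: $385.96
Total deductions = $4.43 + $44.29 + $107.94 + $385.96 = $542.62
Net pay = $4429.46 − $542.62 = $3886.84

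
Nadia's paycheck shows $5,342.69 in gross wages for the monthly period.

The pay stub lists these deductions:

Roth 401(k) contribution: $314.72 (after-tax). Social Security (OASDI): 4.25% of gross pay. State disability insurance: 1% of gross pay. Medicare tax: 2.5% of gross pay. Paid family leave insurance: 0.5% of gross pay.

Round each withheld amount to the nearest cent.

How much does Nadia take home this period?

$4,587.20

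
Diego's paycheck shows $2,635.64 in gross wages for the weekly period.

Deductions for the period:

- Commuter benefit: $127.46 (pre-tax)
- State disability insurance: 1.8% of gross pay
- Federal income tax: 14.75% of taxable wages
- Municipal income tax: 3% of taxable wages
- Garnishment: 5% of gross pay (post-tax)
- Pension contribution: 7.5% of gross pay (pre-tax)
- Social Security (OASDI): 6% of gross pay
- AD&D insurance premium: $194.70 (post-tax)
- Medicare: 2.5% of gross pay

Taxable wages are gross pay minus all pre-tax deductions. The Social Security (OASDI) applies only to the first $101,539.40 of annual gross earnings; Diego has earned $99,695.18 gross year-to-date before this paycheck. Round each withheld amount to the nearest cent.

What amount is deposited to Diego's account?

$1,349.93

Commuter benefit: $127.46
Pension contribution: $2,635.64 × 0.075 = $197.67
Pre-tax total = $127.46 + $197.67 = $325.13
Taxable wages = $2,635.64 − $325.13 = $2,310.51
Municipal income tax: $2,310.51 × 0.03 = $69.32
Federal income tax: $2,310.51 × 0.1475 = $340.80
State disability insurance: $2,635.64 × 0.018 = $47.44
Social Security (OASDI): only $101,539.40 − $99,695.18 = $1,844.22 of this check is subject → $1,844.22 × 0.06 = $110.65
Medicare: $2,635.64 × 0.025 = $65.89
Garnishment: $2,635.64 × 0.05 = $131.78
AD&D insurance premium: $194.70
Total deductions = $127.46 + $197.67 + $69.32 + $340.80 + $47.44 + $110.65 + $65.89 + $131.78 + $194.70 = $1,285.71
Net pay = $2,635.64 − $1,285.71 = $1,349.93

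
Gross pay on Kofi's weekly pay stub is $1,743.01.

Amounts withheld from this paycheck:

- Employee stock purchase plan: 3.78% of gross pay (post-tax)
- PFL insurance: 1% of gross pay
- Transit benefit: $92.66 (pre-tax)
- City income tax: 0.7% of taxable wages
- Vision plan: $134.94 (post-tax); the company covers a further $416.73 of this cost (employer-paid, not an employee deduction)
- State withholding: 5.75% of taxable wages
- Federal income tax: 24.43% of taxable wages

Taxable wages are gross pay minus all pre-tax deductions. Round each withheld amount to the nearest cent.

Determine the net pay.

Transit benefit: $92.66
Taxable wages = $1,743.01 − $92.66 = $1,650.35
State withholding: $1,650.35 × 0.0575 = $94.90
Federal income tax: $1,650.35 × 0.2443 = $403.18
City income tax: $1,650.35 × 0.007 = $11.55
PFL insurance: $1,743.01 × 0.01 = $17.43
Employee stock purchase plan: $1,743.01 × 0.0378 = $65.89
Vision plan: $134.94
(Employer's $416.73 toward vision plan is not withheld from the employee.)
Total deductions = $92.66 + $94.90 + $403.18 + $11.55 + $17.43 + $65.89 + $134.94 = $820.55
Net pay = $1,743.01 − $820.55 = $922.46

$922.46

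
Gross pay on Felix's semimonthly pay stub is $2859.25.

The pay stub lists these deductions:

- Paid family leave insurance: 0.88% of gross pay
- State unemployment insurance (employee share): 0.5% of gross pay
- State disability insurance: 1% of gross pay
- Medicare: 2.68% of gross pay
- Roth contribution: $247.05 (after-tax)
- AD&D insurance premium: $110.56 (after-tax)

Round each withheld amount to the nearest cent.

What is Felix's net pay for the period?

State unemployment insurance (employee share): $2859.25 × 0.005 = $14.30
Medicare: $2859.25 × 0.0268 = $76.63
State disability insurance: $2859.25 × 0.01 = $28.59
Paid family leave insurance: $2859.25 × 0.0088 = $25.16
AD&D insurance premium: $110.56
Roth contribution: $247.05
Total deductions = $14.30 + $76.63 + $28.59 + $25.16 + $110.56 + $247.05 = $502.29
Net pay = $2859.25 − $502.29 = $2356.96

$2356.96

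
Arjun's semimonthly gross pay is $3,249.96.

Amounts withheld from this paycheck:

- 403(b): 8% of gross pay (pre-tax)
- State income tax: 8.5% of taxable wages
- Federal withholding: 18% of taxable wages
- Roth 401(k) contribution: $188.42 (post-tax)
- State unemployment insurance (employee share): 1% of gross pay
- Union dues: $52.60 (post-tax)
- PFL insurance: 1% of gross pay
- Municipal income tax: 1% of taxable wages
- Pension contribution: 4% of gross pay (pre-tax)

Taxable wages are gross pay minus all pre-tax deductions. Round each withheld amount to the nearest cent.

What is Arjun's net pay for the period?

$1,767.45

Pension contribution: $3,249.96 × 0.04 = $130.00
403(b): $3,249.96 × 0.08 = $260.00
Pre-tax total = $130.00 + $260.00 = $390.00
Taxable wages = $3,249.96 − $390.00 = $2,859.96
Municipal income tax: $2,859.96 × 0.01 = $28.60
Federal withholding: $2,859.96 × 0.18 = $514.79
State income tax: $2,859.96 × 0.085 = $243.10
State unemployment insurance (employee share): $3,249.96 × 0.01 = $32.50
PFL insurance: $3,249.96 × 0.01 = $32.50
Union dues: $52.60
Roth 401(k) contribution: $188.42
Total deductions = $130.00 + $260.00 + $28.60 + $514.79 + $243.10 + $32.50 + $32.50 + $52.60 + $188.42 = $1,482.51
Net pay = $3,249.96 − $1,482.51 = $1,767.45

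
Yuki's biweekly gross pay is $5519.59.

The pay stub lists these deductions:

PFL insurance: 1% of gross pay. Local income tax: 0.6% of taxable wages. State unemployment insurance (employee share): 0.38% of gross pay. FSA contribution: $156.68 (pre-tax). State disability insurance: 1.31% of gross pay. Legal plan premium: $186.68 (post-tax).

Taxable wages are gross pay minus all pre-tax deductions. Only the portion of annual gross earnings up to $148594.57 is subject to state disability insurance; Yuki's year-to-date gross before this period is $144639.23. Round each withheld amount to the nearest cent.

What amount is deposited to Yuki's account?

FSA contribution: $156.68
Taxable wages = $5519.59 − $156.68 = $5362.91
Local income tax: $5362.91 × 0.006 = $32.18
PFL insurance: $5519.59 × 0.01 = $55.20
State disability insurance: only $148594.57 − $144639.23 = $3955.34 of this check is subject → $3955.34 × 0.0131 = $51.81
State unemployment insurance (employee share): $5519.59 × 0.0038 = $20.97
Legal plan premium: $186.68
Total deductions = $156.68 + $32.18 + $55.20 + $51.81 + $20.97 + $186.68 = $503.52
Net pay = $5519.59 − $503.52 = $5016.07

$5016.07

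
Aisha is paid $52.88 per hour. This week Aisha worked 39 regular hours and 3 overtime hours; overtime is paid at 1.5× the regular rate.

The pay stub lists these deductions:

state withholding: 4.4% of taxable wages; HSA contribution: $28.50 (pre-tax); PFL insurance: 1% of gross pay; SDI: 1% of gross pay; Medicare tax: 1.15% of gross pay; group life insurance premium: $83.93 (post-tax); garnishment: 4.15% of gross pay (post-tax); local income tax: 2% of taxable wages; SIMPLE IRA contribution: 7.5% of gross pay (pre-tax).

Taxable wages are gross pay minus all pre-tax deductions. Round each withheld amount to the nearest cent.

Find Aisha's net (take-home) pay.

Regular pay: 39 × $52.88 = $2,062.32
Overtime pay: 3 × $52.88 × 1.5 = $237.96
Gross pay = $2,062.32 + $237.96 = $2,300.28
SIMPLE IRA contribution: $2,300.28 × 0.075 = $172.52
HSA contribution: $28.50
Pre-tax total = $172.52 + $28.50 = $201.02
Taxable wages = $2,300.28 − $201.02 = $2,099.26
State withholding: $2,099.26 × 0.044 = $92.37
Local income tax: $2,099.26 × 0.02 = $41.99
Medicare tax: $2,300.28 × 0.0115 = $26.45
SDI: $2,300.28 × 0.01 = $23.00
PFL insurance: $2,300.28 × 0.01 = $23.00
Group life insurance premium: $83.93
Garnishment: $2,300.28 × 0.0415 = $95.46
Total deductions = $172.52 + $28.50 + $92.37 + $41.99 + $26.45 + $23.00 + $23.00 + $83.93 + $95.46 = $587.22
Net pay = $2,300.28 − $587.22 = $1,713.06

$1,713.06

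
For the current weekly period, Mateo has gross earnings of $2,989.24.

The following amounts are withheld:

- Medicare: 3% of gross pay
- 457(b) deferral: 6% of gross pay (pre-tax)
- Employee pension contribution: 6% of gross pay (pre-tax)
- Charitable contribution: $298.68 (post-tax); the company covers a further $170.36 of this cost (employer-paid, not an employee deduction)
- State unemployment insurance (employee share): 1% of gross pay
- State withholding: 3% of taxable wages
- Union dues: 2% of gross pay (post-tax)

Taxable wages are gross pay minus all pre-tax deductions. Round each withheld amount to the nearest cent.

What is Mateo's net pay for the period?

$2,073.59

Employee pension contribution: $2,989.24 × 0.06 = $179.35
457(b) deferral: $2,989.24 × 0.06 = $179.35
Pre-tax total = $179.35 + $179.35 = $358.70
Taxable wages = $2,989.24 − $358.70 = $2,630.54
State withholding: $2,630.54 × 0.03 = $78.92
State unemployment insurance (employee share): $2,989.24 × 0.01 = $29.89
Medicare: $2,989.24 × 0.03 = $89.68
Union dues: $2,989.24 × 0.02 = $59.78
Charitable contribution: $298.68
(Employer's $170.36 toward charitable contribution is not withheld from the employee.)
Total deductions = $179.35 + $179.35 + $78.92 + $29.89 + $89.68 + $59.78 + $298.68 = $915.65
Net pay = $2,989.24 − $915.65 = $2,073.59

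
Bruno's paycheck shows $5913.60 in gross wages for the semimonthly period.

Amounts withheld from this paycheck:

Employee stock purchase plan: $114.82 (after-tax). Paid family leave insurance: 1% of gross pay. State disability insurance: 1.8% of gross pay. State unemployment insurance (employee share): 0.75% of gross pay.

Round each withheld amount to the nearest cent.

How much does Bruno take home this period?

$5588.85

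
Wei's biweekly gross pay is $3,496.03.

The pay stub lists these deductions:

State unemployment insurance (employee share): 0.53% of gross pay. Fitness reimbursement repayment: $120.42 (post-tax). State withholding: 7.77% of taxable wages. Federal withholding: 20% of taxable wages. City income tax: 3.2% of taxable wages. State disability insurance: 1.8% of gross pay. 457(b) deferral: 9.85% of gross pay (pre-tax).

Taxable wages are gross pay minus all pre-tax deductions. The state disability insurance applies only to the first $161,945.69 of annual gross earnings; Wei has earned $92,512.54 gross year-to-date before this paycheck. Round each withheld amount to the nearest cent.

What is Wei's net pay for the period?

457(b) deferral: $3,496.03 × 0.0985 = $344.36
Taxable wages = $3,496.03 − $344.36 = $3,151.67
State withholding: $3,151.67 × 0.0777 = $244.88
City income tax: $3,151.67 × 0.032 = $100.85
Federal withholding: $3,151.67 × 0.2 = $630.33
State unemployment insurance (employee share): $3,496.03 × 0.0053 = $18.53
State disability insurance: cap not yet reached, full $3,496.03 is subject → $3,496.03 × 0.018 = $62.93
Fitness reimbursement repayment: $120.42
Total deductions = $344.36 + $244.88 + $100.85 + $630.33 + $18.53 + $62.93 + $120.42 = $1,522.30
Net pay = $3,496.03 − $1,522.30 = $1,973.73

$1,973.73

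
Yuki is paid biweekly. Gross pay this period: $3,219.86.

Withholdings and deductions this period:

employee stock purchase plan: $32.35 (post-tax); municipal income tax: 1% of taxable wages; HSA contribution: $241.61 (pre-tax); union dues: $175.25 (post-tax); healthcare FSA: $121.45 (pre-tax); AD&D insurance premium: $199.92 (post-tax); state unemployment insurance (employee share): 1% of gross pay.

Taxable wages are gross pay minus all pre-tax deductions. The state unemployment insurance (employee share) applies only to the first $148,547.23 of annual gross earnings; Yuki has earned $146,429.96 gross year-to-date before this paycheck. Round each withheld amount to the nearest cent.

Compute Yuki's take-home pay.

$2,399.54

HSA contribution: $241.61
Healthcare FSA: $121.45
Pre-tax total = $241.61 + $121.45 = $363.06
Taxable wages = $3,219.86 − $363.06 = $2,856.80
Municipal income tax: $2,856.80 × 0.01 = $28.57
State unemployment insurance (employee share): only $148,547.23 − $146,429.96 = $2,117.27 of this check is subject → $2,117.27 × 0.01 = $21.17
AD&D insurance premium: $199.92
Employee stock purchase plan: $32.35
Union dues: $175.25
Total deductions = $241.61 + $121.45 + $28.57 + $21.17 + $199.92 + $32.35 + $175.25 = $820.32
Net pay = $3,219.86 − $820.32 = $2,399.54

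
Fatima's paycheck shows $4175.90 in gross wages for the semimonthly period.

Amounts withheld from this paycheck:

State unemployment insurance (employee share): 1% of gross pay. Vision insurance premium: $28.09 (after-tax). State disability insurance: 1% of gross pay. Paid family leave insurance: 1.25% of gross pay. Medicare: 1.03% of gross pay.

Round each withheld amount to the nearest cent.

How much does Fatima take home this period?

Medicare: $4175.90 × 0.0103 = $43.01
State disability insurance: $4175.90 × 0.01 = $41.76
State unemployment insurance (employee share): $4175.90 × 0.01 = $41.76
Paid family leave insurance: $4175.90 × 0.0125 = $52.20
Vision insurance premium: $28.09
Total deductions = $43.01 + $41.76 + $41.76 + $52.20 + $28.09 = $206.82
Net pay = $4175.90 − $206.82 = $3969.08

$3969.08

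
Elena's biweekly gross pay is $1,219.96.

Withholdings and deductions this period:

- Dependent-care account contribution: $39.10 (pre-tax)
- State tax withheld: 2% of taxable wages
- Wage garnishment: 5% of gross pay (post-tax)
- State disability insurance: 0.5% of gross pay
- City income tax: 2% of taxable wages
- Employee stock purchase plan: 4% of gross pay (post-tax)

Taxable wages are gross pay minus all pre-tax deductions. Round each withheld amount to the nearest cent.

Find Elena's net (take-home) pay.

$1,017.72

Dependent-care account contribution: $39.10
Taxable wages = $1,219.96 − $39.10 = $1,180.86
State tax withheld: $1,180.86 × 0.02 = $23.62
City income tax: $1,180.86 × 0.02 = $23.62
State disability insurance: $1,219.96 × 0.005 = $6.10
Employee stock purchase plan: $1,219.96 × 0.04 = $48.80
Wage garnishment: $1,219.96 × 0.05 = $61.00
Total deductions = $39.10 + $23.62 + $23.62 + $6.10 + $48.80 + $61.00 = $202.24
Net pay = $1,219.96 − $202.24 = $1,017.72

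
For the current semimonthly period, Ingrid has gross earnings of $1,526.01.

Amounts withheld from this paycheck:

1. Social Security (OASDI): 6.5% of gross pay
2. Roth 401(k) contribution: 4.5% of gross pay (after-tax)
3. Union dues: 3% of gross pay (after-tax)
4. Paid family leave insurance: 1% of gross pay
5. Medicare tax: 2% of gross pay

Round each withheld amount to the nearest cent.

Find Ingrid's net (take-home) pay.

$1,266.59

Medicare tax: $1,526.01 × 0.02 = $30.52
Social Security (OASDI): $1,526.01 × 0.065 = $99.19
Paid family leave insurance: $1,526.01 × 0.01 = $15.26
Union dues: $1,526.01 × 0.03 = $45.78
Roth 401(k) contribution: $1,526.01 × 0.045 = $68.67
Total deductions = $30.52 + $99.19 + $15.26 + $45.78 + $68.67 = $259.42
Net pay = $1,526.01 − $259.42 = $1,266.59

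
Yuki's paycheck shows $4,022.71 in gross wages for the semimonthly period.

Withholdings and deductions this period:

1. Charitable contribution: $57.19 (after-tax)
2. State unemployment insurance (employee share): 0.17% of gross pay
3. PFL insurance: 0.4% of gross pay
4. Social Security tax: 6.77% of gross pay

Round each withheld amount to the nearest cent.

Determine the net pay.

$3,670.25

PFL insurance: $4,022.71 × 0.004 = $16.09
Social Security tax: $4,022.71 × 0.0677 = $272.34
State unemployment insurance (employee share): $4,022.71 × 0.0017 = $6.84
Charitable contribution: $57.19
Total deductions = $16.09 + $272.34 + $6.84 + $57.19 = $352.46
Net pay = $4,022.71 − $352.46 = $3,670.25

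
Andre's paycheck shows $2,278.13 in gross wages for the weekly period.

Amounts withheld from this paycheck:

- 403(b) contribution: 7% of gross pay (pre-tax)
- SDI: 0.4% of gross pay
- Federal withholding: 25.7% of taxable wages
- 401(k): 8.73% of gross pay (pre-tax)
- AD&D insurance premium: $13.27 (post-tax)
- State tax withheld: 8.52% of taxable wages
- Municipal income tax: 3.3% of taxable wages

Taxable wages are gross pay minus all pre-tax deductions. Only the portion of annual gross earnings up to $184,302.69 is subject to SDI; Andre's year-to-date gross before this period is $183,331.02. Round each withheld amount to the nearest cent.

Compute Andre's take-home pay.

401(k): $2,278.13 × 0.0873 = $198.88
403(b) contribution: $2,278.13 × 0.07 = $159.47
Pre-tax total = $198.88 + $159.47 = $358.35
Taxable wages = $2,278.13 − $358.35 = $1,919.78
Municipal income tax: $1,919.78 × 0.033 = $63.35
Federal withholding: $1,919.78 × 0.257 = $493.38
State tax withheld: $1,919.78 × 0.0852 = $163.57
SDI: only $184,302.69 − $183,331.02 = $971.67 of this check is subject → $971.67 × 0.004 = $3.89
AD&D insurance premium: $13.27
Total deductions = $198.88 + $159.47 + $63.35 + $493.38 + $163.57 + $3.89 + $13.27 = $1,095.81
Net pay = $2,278.13 − $1,095.81 = $1,182.32

$1,182.32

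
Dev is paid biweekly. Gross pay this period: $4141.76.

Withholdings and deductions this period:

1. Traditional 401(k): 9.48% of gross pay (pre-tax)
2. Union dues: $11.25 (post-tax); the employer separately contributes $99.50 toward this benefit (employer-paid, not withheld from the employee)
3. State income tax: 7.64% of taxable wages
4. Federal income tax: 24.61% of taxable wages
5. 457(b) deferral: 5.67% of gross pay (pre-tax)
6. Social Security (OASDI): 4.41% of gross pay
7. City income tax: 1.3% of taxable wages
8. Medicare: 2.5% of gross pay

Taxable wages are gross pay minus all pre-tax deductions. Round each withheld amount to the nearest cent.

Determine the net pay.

457(b) deferral: $4141.76 × 0.0567 = $234.84
Traditional 401(k): $4141.76 × 0.0948 = $392.64
Pre-tax total = $234.84 + $392.64 = $627.48
Taxable wages = $4141.76 − $627.48 = $3514.28
State income tax: $3514.28 × 0.0764 = $268.49
City income tax: $3514.28 × 0.013 = $45.69
Federal income tax: $3514.28 × 0.2461 = $864.86
Social Security (OASDI): $4141.76 × 0.0441 = $182.65
Medicare: $4141.76 × 0.025 = $103.54
Union dues: $11.25
(Employer's $99.50 toward union dues is not withheld from the employee.)
Total deductions = $234.84 + $392.64 + $268.49 + $45.69 + $864.86 + $182.65 + $103.54 + $11.25 = $2103.96
Net pay = $4141.76 − $2103.96 = $2037.80

$2037.80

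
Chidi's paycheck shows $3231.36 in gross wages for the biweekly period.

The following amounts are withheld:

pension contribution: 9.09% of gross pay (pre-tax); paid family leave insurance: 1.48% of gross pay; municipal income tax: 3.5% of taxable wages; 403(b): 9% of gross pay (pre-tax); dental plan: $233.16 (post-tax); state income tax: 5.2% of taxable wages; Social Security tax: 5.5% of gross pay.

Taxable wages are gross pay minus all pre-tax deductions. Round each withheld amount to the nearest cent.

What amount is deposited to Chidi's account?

$1957.84

Pension contribution: $3231.36 × 0.0909 = $293.73
403(b): $3231.36 × 0.09 = $290.82
Pre-tax total = $293.73 + $290.82 = $584.55
Taxable wages = $3231.36 − $584.55 = $2646.81
State income tax: $2646.81 × 0.052 = $137.63
Municipal income tax: $2646.81 × 0.035 = $92.64
Social Security tax: $3231.36 × 0.055 = $177.72
Paid family leave insurance: $3231.36 × 0.0148 = $47.82
Dental plan: $233.16
Total deductions = $293.73 + $290.82 + $137.63 + $92.64 + $177.72 + $47.82 + $233.16 = $1273.52
Net pay = $3231.36 − $1273.52 = $1957.84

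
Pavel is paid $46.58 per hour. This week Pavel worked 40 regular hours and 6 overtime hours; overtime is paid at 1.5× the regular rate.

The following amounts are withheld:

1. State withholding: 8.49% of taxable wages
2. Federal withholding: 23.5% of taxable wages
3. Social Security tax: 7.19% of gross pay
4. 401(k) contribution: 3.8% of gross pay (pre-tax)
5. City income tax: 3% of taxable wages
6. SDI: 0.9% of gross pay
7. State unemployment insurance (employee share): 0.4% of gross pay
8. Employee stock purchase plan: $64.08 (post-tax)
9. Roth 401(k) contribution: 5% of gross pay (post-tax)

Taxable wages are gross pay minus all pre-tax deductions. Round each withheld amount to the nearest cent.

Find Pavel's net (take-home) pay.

Regular pay: 40 × $46.58 = $1,863.20
Overtime pay: 6 × $46.58 × 1.5 = $419.22
Gross pay = $1,863.20 + $419.22 = $2,282.42
401(k) contribution: $2,282.42 × 0.038 = $86.73
Taxable wages = $2,282.42 − $86.73 = $2,195.69
City income tax: $2,195.69 × 0.03 = $65.87
Federal withholding: $2,195.69 × 0.235 = $515.99
State withholding: $2,195.69 × 0.0849 = $186.41
Social Security tax: $2,282.42 × 0.0719 = $164.11
State unemployment insurance (employee share): $2,282.42 × 0.004 = $9.13
SDI: $2,282.42 × 0.009 = $20.54
Roth 401(k) contribution: $2,282.42 × 0.05 = $114.12
Employee stock purchase plan: $64.08
Total deductions = $86.73 + $65.87 + $515.99 + $186.41 + $164.11 + $9.13 + $20.54 + $114.12 + $64.08 = $1,226.98
Net pay = $2,282.42 − $1,226.98 = $1,055.44

$1,055.44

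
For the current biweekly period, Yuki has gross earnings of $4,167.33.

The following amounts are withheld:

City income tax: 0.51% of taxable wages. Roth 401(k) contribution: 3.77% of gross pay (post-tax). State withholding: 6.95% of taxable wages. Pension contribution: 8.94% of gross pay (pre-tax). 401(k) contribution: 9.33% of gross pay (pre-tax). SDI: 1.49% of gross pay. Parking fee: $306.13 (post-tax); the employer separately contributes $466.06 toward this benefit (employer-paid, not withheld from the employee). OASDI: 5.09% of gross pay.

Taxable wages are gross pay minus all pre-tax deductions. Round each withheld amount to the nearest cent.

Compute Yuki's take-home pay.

$2,414.43

401(k) contribution: $4,167.33 × 0.0933 = $388.81
Pension contribution: $4,167.33 × 0.0894 = $372.56
Pre-tax total = $388.81 + $372.56 = $761.37
Taxable wages = $4,167.33 − $761.37 = $3,405.96
City income tax: $3,405.96 × 0.0051 = $17.37
State withholding: $3,405.96 × 0.0695 = $236.71
SDI: $4,167.33 × 0.0149 = $62.09
OASDI: $4,167.33 × 0.0509 = $212.12
Roth 401(k) contribution: $4,167.33 × 0.0377 = $157.11
Parking fee: $306.13
(Employer's $466.06 toward parking fee is not withheld from the employee.)
Total deductions = $388.81 + $372.56 + $17.37 + $236.71 + $62.09 + $212.12 + $157.11 + $306.13 = $1,752.90
Net pay = $4,167.33 − $1,752.90 = $2,414.43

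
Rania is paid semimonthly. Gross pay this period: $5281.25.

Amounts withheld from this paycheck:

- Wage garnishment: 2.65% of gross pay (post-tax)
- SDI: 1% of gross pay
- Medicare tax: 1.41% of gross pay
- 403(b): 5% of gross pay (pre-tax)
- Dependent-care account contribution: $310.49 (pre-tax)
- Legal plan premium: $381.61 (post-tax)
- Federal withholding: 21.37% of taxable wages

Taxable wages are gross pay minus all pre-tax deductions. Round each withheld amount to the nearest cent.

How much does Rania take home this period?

$3052.04

Dependent-care account contribution: $310.49
403(b): $5281.25 × 0.05 = $264.06
Pre-tax total = $310.49 + $264.06 = $574.55
Taxable wages = $5281.25 − $574.55 = $4706.70
Federal withholding: $4706.70 × 0.2137 = $1005.82
Medicare tax: $5281.25 × 0.0141 = $74.47
SDI: $5281.25 × 0.01 = $52.81
Wage garnishment: $5281.25 × 0.0265 = $139.95
Legal plan premium: $381.61
Total deductions = $310.49 + $264.06 + $1005.82 + $74.47 + $52.81 + $139.95 + $381.61 = $2229.21
Net pay = $5281.25 − $2229.21 = $3052.04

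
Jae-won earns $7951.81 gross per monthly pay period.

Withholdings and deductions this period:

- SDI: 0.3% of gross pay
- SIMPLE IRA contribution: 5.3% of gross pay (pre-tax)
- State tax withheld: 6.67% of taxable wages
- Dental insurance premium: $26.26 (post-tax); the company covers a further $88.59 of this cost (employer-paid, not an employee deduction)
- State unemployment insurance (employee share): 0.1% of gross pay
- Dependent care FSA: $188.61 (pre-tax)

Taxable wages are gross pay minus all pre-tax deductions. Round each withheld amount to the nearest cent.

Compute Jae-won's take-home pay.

$6793.99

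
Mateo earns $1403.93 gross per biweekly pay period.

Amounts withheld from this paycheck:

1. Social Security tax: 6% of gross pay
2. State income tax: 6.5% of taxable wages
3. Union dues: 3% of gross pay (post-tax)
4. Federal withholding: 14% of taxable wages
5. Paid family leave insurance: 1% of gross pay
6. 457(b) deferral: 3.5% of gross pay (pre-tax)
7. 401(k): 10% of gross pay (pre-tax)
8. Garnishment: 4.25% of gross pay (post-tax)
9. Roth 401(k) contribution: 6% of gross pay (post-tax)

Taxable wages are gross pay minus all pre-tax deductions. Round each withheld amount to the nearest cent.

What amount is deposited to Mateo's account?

457(b) deferral: $1403.93 × 0.035 = $49.14
401(k): $1403.93 × 0.1 = $140.39
Pre-tax total = $49.14 + $140.39 = $189.53
Taxable wages = $1403.93 − $189.53 = $1214.40
Federal withholding: $1214.40 × 0.14 = $170.02
State income tax: $1214.40 × 0.065 = $78.94
Social Security tax: $1403.93 × 0.06 = $84.24
Paid family leave insurance: $1403.93 × 0.01 = $14.04
Union dues: $1403.93 × 0.03 = $42.12
Roth 401(k) contribution: $1403.93 × 0.06 = $84.24
Garnishment: $1403.93 × 0.0425 = $59.67
Total deductions = $49.14 + $140.39 + $170.02 + $78.94 + $84.24 + $14.04 + $42.12 + $84.24 + $59.67 = $722.80
Net pay = $1403.93 − $722.80 = $681.13

$681.13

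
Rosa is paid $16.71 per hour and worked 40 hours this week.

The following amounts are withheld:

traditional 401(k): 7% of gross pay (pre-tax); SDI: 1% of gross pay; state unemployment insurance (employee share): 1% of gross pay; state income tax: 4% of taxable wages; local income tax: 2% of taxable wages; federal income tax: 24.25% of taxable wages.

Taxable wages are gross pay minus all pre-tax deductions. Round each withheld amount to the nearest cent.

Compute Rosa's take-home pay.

Gross pay: 40 × $16.71 = $668.40
Traditional 401(k): $668.40 × 0.07 = $46.79
Taxable wages = $668.40 − $46.79 = $621.61
Local income tax: $621.61 × 0.02 = $12.43
Federal income tax: $621.61 × 0.2425 = $150.74
State income tax: $621.61 × 0.04 = $24.86
State unemployment insurance (employee share): $668.40 × 0.01 = $6.68
SDI: $668.40 × 0.01 = $6.68
Total deductions = $46.79 + $12.43 + $150.74 + $24.86 + $6.68 + $6.68 = $248.18
Net pay = $668.40 − $248.18 = $420.22

$420.22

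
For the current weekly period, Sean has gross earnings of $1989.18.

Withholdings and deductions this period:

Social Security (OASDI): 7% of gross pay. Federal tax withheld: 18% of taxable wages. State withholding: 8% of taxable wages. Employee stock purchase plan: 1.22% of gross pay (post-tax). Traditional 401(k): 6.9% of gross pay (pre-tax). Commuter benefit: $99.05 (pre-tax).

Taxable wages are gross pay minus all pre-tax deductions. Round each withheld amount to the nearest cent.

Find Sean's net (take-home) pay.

Traditional 401(k): $1989.18 × 0.069 = $137.25
Commuter benefit: $99.05
Pre-tax total = $137.25 + $99.05 = $236.30
Taxable wages = $1989.18 − $236.30 = $1752.88
State withholding: $1752.88 × 0.08 = $140.23
Federal tax withheld: $1752.88 × 0.18 = $315.52
Social Security (OASDI): $1989.18 × 0.07 = $139.24
Employee stock purchase plan: $1989.18 × 0.0122 = $24.27
Total deductions = $137.25 + $99.05 + $140.23 + $315.52 + $139.24 + $24.27 = $855.56
Net pay = $1989.18 − $855.56 = $1133.62

$1133.62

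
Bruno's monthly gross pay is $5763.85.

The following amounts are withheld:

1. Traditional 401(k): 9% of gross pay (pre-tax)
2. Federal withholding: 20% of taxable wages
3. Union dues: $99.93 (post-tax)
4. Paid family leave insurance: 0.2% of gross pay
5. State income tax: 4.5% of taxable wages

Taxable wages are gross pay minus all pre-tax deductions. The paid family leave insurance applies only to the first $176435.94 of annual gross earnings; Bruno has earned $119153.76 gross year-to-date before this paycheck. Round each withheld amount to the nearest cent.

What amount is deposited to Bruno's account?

$3848.59

Traditional 401(k): $5763.85 × 0.09 = $518.75
Taxable wages = $5763.85 − $518.75 = $5245.10
Federal withholding: $5245.10 × 0.2 = $1049.02
State income tax: $5245.10 × 0.045 = $236.03
Paid family leave insurance: cap not yet reached, full $5763.85 is subject → $5763.85 × 0.002 = $11.53
Union dues: $99.93
Total deductions = $518.75 + $1049.02 + $236.03 + $11.53 + $99.93 = $1915.26
Net pay = $5763.85 − $1915.26 = $3848.59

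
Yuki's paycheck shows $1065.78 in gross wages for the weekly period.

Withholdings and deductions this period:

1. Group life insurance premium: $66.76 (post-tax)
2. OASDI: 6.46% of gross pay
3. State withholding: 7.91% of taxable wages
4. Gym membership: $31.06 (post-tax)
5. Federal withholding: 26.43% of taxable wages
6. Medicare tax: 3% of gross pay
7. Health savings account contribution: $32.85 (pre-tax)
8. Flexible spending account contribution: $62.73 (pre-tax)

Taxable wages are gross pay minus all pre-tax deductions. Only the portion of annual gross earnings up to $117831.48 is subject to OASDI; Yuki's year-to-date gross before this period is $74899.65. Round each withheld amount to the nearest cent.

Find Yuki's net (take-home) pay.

Flexible spending account contribution: $62.73
Health savings account contribution: $32.85
Pre-tax total = $62.73 + $32.85 = $95.58
Taxable wages = $1065.78 − $95.58 = $970.20
State withholding: $970.20 × 0.0791 = $76.74
Federal withholding: $970.20 × 0.2643 = $256.42
Medicare tax: $1065.78 × 0.03 = $31.97
OASDI: cap not yet reached, full $1065.78 is subject → $1065.78 × 0.0646 = $68.85
Group life insurance premium: $66.76
Gym membership: $31.06
Total deductions = $62.73 + $32.85 + $76.74 + $256.42 + $31.97 + $68.85 + $66.76 + $31.06 = $627.38
Net pay = $1065.78 − $627.38 = $438.40

$438.40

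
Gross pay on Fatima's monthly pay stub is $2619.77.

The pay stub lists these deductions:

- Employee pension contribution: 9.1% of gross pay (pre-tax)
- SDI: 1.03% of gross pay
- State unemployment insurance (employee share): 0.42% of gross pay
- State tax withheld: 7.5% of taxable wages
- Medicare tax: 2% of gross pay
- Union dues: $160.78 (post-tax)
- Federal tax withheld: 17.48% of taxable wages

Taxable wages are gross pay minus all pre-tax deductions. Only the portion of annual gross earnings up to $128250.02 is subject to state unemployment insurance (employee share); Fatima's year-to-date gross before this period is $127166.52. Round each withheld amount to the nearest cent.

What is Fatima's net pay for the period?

$1541.80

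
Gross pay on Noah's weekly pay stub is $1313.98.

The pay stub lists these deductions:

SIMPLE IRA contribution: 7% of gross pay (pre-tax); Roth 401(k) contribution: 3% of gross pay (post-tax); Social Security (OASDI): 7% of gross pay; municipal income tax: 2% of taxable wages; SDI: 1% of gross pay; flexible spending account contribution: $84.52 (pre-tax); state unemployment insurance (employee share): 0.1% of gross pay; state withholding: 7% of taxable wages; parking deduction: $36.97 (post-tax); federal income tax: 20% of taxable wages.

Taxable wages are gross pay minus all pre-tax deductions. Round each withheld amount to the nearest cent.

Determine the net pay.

$624.79

Flexible spending account contribution: $84.52
SIMPLE IRA contribution: $1313.98 × 0.07 = $91.98
Pre-tax total = $84.52 + $91.98 = $176.50
Taxable wages = $1313.98 − $176.50 = $1137.48
Municipal income tax: $1137.48 × 0.02 = $22.75
Federal income tax: $1137.48 × 0.2 = $227.50
State withholding: $1137.48 × 0.07 = $79.62
Social Security (OASDI): $1313.98 × 0.07 = $91.98
SDI: $1313.98 × 0.01 = $13.14
State unemployment insurance (employee share): $1313.98 × 0.001 = $1.31
Parking deduction: $36.97
Roth 401(k) contribution: $1313.98 × 0.03 = $39.42
Total deductions = $84.52 + $91.98 + $22.75 + $227.50 + $79.62 + $91.98 + $13.14 + $1.31 + $36.97 + $39.42 = $689.19
Net pay = $1313.98 − $689.19 = $624.79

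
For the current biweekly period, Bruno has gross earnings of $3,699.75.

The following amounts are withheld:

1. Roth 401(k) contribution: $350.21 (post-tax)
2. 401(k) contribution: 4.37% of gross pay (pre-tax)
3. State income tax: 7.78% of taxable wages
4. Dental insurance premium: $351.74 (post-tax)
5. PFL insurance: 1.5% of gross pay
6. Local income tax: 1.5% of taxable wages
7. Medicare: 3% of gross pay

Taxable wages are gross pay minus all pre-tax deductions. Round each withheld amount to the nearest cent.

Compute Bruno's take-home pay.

$2,341.30

401(k) contribution: $3,699.75 × 0.0437 = $161.68
Taxable wages = $3,699.75 − $161.68 = $3,538.07
State income tax: $3,538.07 × 0.0778 = $275.26
Local income tax: $3,538.07 × 0.015 = $53.07
PFL insurance: $3,699.75 × 0.015 = $55.50
Medicare: $3,699.75 × 0.03 = $110.99
Dental insurance premium: $351.74
Roth 401(k) contribution: $350.21
Total deductions = $161.68 + $275.26 + $53.07 + $55.50 + $110.99 + $351.74 + $350.21 = $1,358.45
Net pay = $3,699.75 − $1,358.45 = $2,341.30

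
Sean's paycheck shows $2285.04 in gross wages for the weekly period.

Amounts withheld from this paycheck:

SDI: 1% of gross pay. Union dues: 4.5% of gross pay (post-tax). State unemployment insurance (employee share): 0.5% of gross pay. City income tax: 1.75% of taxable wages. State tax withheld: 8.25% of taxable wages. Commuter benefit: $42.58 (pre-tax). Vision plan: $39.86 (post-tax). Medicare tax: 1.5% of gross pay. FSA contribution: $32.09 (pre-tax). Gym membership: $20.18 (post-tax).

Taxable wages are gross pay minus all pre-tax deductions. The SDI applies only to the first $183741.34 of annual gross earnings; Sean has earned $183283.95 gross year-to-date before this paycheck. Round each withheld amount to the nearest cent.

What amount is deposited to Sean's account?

FSA contribution: $32.09
Commuter benefit: $42.58
Pre-tax total = $32.09 + $42.58 = $74.67
Taxable wages = $2285.04 − $74.67 = $2210.37
City income tax: $2210.37 × 0.0175 = $38.68
State tax withheld: $2210.37 × 0.0825 = $182.36
Medicare tax: $2285.04 × 0.015 = $34.28
State unemployment insurance (employee share): $2285.04 × 0.005 = $11.43
SDI: only $183741.34 − $183283.95 = $457.39 of this check is subject → $457.39 × 0.01 = $4.57
Union dues: $2285.04 × 0.045 = $102.83
Gym membership: $20.18
Vision plan: $39.86
Total deductions = $32.09 + $42.58 + $38.68 + $182.36 + $34.28 + $11.43 + $4.57 + $102.83 + $20.18 + $39.86 = $508.86
Net pay = $2285.04 − $508.86 = $1776.18

$1776.18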